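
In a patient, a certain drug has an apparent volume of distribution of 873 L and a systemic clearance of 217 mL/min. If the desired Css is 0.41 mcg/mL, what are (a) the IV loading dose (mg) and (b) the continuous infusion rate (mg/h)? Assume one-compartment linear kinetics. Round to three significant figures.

LD = Vd · C_target = 873.0 × 0.41 = 357.9 mg
Convert clearance: 217 mL/min × 60 min/h ÷ 1000 mL/L = 13.02 L/h
Maintenance: replace elimination → rate = CL × Css = 13.02 × 0.41 = 5.338 mg/h

(a) 358 mg; (b) 5.34 mg/h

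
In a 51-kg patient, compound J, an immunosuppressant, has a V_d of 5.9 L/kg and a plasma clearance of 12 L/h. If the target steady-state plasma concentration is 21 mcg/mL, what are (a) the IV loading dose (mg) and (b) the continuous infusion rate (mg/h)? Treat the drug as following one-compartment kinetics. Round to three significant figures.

(a) 6320 mg; (b) 252 mg/h

Total Vd = 5.9 × 51 = 300.9 L
LD = Vd · C_target = 300.9 × 21 = 6319 mg
Maintenance: replace elimination → rate = CL × Css = 12.00 × 21 = 252.0 mg/h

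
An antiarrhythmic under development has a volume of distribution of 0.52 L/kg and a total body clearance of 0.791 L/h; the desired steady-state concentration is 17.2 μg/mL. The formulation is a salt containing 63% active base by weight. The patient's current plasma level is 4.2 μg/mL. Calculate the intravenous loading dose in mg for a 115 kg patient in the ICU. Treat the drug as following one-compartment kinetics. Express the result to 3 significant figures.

Total Vd = 0.52 × 115 = 59.80 L
LD is governed by Vd — clearance does not enter the loading-dose calculation.
Concentration deficit ΔC = 17.2 − 4.2 = 13.00 mg/L
LD = Vd × ΔC / S = 59.80 × 13.00 / 0.63 = 1234 mg

1230 mg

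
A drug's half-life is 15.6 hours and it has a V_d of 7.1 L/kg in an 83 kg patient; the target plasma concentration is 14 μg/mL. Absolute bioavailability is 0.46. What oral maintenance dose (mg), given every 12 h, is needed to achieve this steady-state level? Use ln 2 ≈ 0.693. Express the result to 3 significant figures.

9560 mg

Vd = 7.1 L/kg × 83 kg = 589.3 L
CL = ln 2 · Vd / t½ = 0.693 × 589.3 / 15.6 = 26.18 L/h
D = CL × Css × τ / F = 26.18 × 14 × 12 / 0.46 = 9561 mg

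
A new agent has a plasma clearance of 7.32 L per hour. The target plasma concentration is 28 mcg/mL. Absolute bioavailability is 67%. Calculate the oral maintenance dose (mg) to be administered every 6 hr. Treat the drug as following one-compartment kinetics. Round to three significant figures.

1840 mg

D = CL × Css × τ / F = 7.320 × 28 × 6 / 0.67 = 1835 mg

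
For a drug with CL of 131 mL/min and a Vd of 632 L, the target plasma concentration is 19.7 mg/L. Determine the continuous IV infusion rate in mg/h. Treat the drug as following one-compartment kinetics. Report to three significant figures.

CL = 131 mL/min × 60/1000 = 7.860 L/h
At steady state, infusion rate equals elimination rate: rate in = CL × Css.
Infusion rate = CL · Css = 7.860 L/h × 19.7 mg/L = 154.8 mg/h

155 mg/h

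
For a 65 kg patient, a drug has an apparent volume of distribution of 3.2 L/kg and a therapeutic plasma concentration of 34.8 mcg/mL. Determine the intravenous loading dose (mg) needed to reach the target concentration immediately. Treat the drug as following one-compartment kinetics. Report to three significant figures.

Total Vd = 3.2 × 65 = 208.0 L
LD = Vd × C = 208.0 × 34.80 = 7238 mg

7240 mg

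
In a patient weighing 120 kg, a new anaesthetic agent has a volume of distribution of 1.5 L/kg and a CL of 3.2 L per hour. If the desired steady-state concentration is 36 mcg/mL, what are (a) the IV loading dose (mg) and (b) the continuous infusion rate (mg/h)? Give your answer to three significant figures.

(a) 6480 mg; (b) 115 mg/h

Vd(total) = 120 kg × 1.5 L/kg = 180.0 L
Loading: fill Vd to C_target → 180.0 L × 36 mg/L = 6480 mg
Infusion rate = 3.200 L/h × 36 mg/L = 115.2 mg/h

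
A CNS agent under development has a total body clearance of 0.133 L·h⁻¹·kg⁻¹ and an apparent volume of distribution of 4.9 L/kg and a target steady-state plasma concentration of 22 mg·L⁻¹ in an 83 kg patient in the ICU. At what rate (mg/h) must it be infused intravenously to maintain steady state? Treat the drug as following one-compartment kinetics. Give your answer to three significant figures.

CL = 0.133 L·h⁻¹·kg⁻¹ × 83 kg = 11.04 L/h
Vd does not affect the maintenance rate; only clearance governs steady-state input.
Infusion rate = CL · Css = 11.04 L/h × 22 mg/L = 242.9 mg/h

243 mg/h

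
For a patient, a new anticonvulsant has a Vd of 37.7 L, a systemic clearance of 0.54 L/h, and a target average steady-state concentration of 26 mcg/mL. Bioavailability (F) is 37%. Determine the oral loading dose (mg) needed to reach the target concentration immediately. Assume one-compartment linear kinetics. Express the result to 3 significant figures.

2650 mg

LD = Vd × C / F = 37.70 × 26.00 / 0.37 = 2649 mg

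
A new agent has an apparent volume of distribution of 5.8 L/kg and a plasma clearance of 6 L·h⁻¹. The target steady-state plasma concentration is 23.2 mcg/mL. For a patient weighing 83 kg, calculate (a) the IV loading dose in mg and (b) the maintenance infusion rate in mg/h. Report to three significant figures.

(a) 11200 mg; (b) 139 mg/h

Vd(total) = 83 kg × 5.8 L/kg = 481.4 L
Loading dose = Vd × C = 481.4 × 23.2 = 11170 mg
Infusion rate = 6.000 L/h × 23.2 mg/L = 139.2 mg/h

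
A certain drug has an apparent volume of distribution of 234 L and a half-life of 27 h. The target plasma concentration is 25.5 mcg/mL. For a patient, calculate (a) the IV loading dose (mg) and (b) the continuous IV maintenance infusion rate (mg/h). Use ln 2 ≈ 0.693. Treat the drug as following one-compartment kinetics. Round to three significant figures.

(a) 5970 mg; (b) 153 mg/h

LD = Vd × C = 234.0 × 25.5 = 5967 mg
CL = 0.693 × Vd / t½ = 0.693 × 234.0 / 27 = 6.006 L/h
Infusion rate = CL × Css = 6.006 × 25.5 = 153.2 mg/h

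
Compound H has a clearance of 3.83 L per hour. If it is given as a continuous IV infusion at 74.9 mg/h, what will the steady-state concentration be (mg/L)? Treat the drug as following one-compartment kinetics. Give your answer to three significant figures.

19.6 mg/L

Css = rate / CL = 74.9 / 3.830 = 19.56 mg/L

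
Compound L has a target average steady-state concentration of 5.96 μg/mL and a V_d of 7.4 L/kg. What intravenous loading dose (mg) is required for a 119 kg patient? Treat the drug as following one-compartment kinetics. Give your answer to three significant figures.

Vd(total) = 119 kg × 7.4 L/kg = 880.6 L
LD = Vd × C = 880.6 × 5.960 = 5248 mg

5250 mg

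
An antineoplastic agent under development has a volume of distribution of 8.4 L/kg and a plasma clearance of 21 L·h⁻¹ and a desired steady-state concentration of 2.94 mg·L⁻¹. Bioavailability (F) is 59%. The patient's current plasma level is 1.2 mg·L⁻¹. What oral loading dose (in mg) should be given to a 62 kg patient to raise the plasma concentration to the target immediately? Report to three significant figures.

Vd = 8.4 L/kg × 62 kg = 520.8 L
Loading dose depends on Vd (not clearance): it fills the distribution volume.
Concentration deficit ΔC = 2.94 − 1.2 = 1.740 mg/L
LD = Vd × ΔC / F = 520.8 × 1.740 / 0.59 = 1536 mg

1540 mg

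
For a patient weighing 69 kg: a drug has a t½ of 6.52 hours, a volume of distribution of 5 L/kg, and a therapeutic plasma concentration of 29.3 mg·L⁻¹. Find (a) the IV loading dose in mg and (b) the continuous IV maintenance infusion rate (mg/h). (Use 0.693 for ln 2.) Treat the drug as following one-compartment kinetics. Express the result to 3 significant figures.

(a) 10100 mg; (b) 1070 mg/h

Vd(total) = 69 kg × 5 L/kg = 345.0 L
LD = Vd × C = 345.0 × 29.3 = 10110 mg
CL = 0.693 × Vd / t½ = 0.693 × 345.0 / 6.52 = 36.67 L/h
Infusion rate = CL × Css = 36.67 × 29.3 = 1074 mg/h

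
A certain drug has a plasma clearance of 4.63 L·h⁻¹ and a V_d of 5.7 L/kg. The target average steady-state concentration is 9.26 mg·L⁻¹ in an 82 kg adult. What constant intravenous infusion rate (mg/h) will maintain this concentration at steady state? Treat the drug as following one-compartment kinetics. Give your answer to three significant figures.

42.9 mg/h

R₀ = 4.630 × 9.26 = 42.87 mg/h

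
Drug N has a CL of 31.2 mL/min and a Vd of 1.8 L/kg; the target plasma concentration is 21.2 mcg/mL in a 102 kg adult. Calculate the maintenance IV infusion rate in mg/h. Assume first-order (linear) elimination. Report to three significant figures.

CL = 31.2 mL/min × 60/1000 = 1.872 L/h
Vd does not affect the maintenance rate; only clearance governs steady-state input.
Rate = CL × Css = 1.872 × 21.2 = 39.69 mg/h

39.7 mg/h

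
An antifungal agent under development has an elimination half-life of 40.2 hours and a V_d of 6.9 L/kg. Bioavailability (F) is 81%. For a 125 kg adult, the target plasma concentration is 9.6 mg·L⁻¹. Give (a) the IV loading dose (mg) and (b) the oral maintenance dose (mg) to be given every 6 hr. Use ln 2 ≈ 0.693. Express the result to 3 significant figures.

(a) 8280 mg; (b) 1060 mg

Vd = 6.9 L/kg × 125 kg = 862.5 L
LD = Vd × C = 862.5 × 9.6 = 8280 mg
CL = 0.693 × Vd / t½ = 0.693 × 862.5 / 40.2 = 14.87 L/h
D = CL × Css × τ / F = 14.87 × 9.6 × 6 / 0.81 = 1057 mg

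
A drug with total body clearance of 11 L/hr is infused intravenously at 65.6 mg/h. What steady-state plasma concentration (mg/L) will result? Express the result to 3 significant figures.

5.96 mg/L

Css = rate / CL = 65.6 / 11.00 = 5.964 mg/L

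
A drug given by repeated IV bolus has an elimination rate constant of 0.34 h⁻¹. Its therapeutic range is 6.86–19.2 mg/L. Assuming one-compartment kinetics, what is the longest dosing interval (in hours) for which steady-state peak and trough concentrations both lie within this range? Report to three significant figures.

3.03 h

Between IV bolus doses, concentration decays as C = C₀·e^(−kτ), so C_peak/C_trough = e^(kτ).
τ_max = ln(C_peak/C_trough) / k = ln(19.2/6.86) / 0.3400 = 1.029 / 0.3400 = 3.026 h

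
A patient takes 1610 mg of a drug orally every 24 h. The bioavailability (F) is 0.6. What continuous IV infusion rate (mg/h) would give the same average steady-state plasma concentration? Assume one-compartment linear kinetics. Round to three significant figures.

Equivalent systemic input: infusion rate = F·D/τ.
Rate = 0.6 × 1610 / 24 = 40.25 mg/h

40.3 mg/h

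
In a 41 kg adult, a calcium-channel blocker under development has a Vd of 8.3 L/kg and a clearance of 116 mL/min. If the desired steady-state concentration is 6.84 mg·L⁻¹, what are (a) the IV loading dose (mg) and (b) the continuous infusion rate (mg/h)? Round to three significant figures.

Vd(total) = 41 kg × 8.3 L/kg = 340.3 L
Loading dose = Vd × C = 340.3 × 6.84 = 2328 mg
CL = 116 mL/min = 116 × 0.06 = 6.960 L/h
Infusion rate = 6.960 L/h × 6.84 mg/L = 47.61 mg/h

(a) 2330 mg; (b) 47.6 mg/h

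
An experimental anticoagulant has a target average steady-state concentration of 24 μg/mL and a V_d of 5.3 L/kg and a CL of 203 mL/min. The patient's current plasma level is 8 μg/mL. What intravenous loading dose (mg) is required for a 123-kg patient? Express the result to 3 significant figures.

Vd = 5.3 L/kg × 123 kg = 651.9 L
The loading dose fills Vd to the target concentration.
Concentration deficit ΔC = 24 − 8 = 16.00 mg/L
LD = Vd × ΔC = 651.9 × 16.00 = 10430 mg

10400 mg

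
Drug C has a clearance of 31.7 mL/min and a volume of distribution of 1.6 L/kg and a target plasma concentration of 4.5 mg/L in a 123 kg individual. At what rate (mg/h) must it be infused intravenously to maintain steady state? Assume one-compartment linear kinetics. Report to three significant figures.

CL = 31.7 mL/min = 31.7 × 0.06 = 1.902 L/h
Rate = CL × Css = 1.902 × 4.5 = 8.559 mg/h

8.56 mg/h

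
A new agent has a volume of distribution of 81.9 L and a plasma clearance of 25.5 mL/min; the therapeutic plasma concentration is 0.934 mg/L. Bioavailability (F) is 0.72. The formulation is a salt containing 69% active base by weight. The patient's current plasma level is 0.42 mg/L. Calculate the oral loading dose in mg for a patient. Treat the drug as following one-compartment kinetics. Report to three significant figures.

84.7 mg

Concentration deficit ΔC = 0.934 − 0.42 = 0.5140 mg/L
LD = Vd × ΔC / F / S = 81.90 × 0.5140 / 0.72 / 0.69 = 84.74 mg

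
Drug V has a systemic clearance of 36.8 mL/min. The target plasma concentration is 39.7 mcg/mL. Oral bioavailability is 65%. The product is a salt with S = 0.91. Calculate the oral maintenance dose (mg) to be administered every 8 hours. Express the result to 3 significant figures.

1190 mg

CL = 36.8 mL/min × 60/1000 = 2.208 L/h
At steady state, dose per interval replaces the amount cleared in that interval: F·S·D/τ = CL·Css.
D = CL × Css × τ / F / S = 2.208 × 39.7 × 8 / 0.65 / 0.91 = 1186 mg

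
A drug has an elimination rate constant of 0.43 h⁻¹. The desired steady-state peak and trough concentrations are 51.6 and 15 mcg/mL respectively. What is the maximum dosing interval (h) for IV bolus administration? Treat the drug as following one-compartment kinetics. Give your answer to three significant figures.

2.87 h

Between IV bolus doses, concentration decays as C = C₀·e^(−kτ), so C_peak/C_trough = e^(kτ).
τ_max = ln(C_peak/C_trough) / k = ln(51.6/15) / 0.4300 = 1.235 / 0.4300 = 2.872 h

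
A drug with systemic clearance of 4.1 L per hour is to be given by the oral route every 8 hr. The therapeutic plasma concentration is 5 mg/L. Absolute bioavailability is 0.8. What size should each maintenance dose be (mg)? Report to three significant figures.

D = CL × Css × τ / F = 4.100 × 5 × 8 / 0.8 = 205.0 mg

205 mg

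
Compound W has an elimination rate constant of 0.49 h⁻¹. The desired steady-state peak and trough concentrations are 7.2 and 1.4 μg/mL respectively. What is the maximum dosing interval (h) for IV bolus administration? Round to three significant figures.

3.34 h

Between IV bolus doses, concentration decays as C = C₀·e^(−kτ), so C_peak/C_trough = e^(kτ).
τ_max = ln(C_peak/C_trough) / k = ln(7.2/1.4) / 0.4900 = 1.638 / 0.4900 = 3.343 h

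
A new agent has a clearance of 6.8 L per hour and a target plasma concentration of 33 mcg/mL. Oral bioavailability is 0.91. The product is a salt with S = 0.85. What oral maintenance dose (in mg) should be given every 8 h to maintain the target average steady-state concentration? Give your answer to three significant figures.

2320 mg

At steady state, dose per interval replaces the amount cleared in that interval: F·S·D/τ = CL·Css.
D = CL × Css × τ / F / S = 6.800 × 33 × 8 / 0.91 / 0.85 = 2321 mg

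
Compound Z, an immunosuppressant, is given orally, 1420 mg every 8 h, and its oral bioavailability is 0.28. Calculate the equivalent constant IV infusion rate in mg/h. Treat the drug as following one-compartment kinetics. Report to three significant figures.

49.7 mg/h

Equivalent systemic input: infusion rate = F·D/τ.
Rate = 0.28 × 1420 / 8 = 49.70 mg/h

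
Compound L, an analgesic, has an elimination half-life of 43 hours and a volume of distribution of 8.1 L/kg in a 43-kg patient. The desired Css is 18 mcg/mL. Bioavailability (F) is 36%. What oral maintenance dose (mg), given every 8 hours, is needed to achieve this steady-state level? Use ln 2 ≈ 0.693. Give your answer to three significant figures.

Vd = 8.1 L/kg × 43 kg = 348.3 L
CL = ln 2 · Vd / t½ = 0.693 × 348.3 / 43 = 5.613 L/h
D = CL × Css × τ / F = 5.613 × 18 × 8 / 0.36 = 2245 mg

2250 mg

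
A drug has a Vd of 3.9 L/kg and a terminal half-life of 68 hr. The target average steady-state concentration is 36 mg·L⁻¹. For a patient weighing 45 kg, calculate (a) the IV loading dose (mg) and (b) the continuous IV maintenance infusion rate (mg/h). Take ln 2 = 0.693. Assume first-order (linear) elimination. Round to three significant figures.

(a) 6320 mg; (b) 64.4 mg/h

Total Vd = 3.9 × 45 = 175.5 L
LD = Vd × C = 175.5 × 36 = 6318 mg
CL = 0.693 × Vd / t½ = 0.693 × 175.5 / 68 = 1.789 L/h
Infusion rate = CL × Css = 1.789 × 36 = 64.40 mg/h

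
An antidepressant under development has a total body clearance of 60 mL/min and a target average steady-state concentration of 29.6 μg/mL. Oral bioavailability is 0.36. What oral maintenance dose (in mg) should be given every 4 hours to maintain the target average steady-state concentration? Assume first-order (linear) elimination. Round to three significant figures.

1180 mg

CL = 60 mL/min = 60 × 0.06 = 3.600 L/h
D = CL × Css × τ / F = 3.600 × 29.6 × 4 / 0.36 = 1184 mg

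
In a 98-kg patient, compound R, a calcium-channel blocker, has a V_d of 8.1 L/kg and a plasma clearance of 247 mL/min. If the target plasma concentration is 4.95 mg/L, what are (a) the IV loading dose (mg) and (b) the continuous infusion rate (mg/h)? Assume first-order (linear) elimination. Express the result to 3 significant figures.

(a) 3930 mg; (b) 73.4 mg/h

Total Vd = 8.1 × 98 = 793.8 L
LD = Vd · C_target = 793.8 × 4.95 = 3929 mg
CL = 247 mL/min = 247 × 0.06 = 14.82 L/h
Maintenance: replace elimination → rate = CL × Css = 14.82 × 4.95 = 73.36 mg/h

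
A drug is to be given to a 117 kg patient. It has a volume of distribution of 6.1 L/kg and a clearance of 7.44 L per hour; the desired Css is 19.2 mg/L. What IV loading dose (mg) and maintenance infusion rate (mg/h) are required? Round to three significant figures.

(a) 13700 mg; (b) 143 mg/h

Vd = 6.1 L/kg × 117 kg = 713.7 L
Loading dose = Vd × C = 713.7 × 19.2 = 13700 mg
Infusion rate = 7.440 L/h × 19.2 mg/L = 142.8 mg/h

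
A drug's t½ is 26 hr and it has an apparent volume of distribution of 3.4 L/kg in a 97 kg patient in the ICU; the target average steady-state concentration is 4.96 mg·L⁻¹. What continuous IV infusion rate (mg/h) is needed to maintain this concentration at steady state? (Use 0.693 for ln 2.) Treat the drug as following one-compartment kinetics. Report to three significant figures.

Vd = 3.4 L/kg × 97 kg = 329.8 L
CL = 0.693 × Vd / t½ = 0.693 × 329.8 / 26 = 8.790 L/h
Infusion rate = CL × Css = 8.790 × 4.96 = 43.60 mg/h

43.6 mg/h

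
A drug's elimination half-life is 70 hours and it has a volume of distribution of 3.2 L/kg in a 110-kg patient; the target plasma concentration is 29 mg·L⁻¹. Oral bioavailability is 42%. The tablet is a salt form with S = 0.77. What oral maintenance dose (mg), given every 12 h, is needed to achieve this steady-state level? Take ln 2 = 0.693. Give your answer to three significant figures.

Vd = 3.2 L/kg × 110 kg = 352.0 L
CL = ln 2 · Vd / t½ = 0.693 × 352.0 / 70 = 3.485 L/h
D = CL × Css × τ / F / S = 3.485 × 29 × 12 / 0.42 / 0.77 = 3750 mg

3750 mg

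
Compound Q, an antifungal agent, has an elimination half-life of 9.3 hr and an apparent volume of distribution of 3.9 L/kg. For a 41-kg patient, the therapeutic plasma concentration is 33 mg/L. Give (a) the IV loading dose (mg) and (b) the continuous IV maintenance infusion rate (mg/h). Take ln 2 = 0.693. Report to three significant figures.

Vd(total) = 41 kg × 3.9 L/kg = 159.9 L
LD = Vd × C = 159.9 × 33 = 5277 mg
CL = 0.693 × Vd / t½ = 0.693 × 159.9 / 9.3 = 11.92 L/h
Infusion rate = CL × Css = 11.92 × 33 = 393.4 mg/h

(a) 5280 mg; (b) 393 mg/h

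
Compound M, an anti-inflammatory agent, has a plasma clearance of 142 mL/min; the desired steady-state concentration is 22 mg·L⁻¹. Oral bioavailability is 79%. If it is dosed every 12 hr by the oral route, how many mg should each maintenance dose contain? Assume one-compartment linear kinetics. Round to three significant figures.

Convert clearance: 142 mL/min × 60 min/h ÷ 1000 mL/L = 8.520 L/h
D = CL × Css × τ / F = 8.520 × 22 × 12 / 0.79 = 2847 mg

2850 mg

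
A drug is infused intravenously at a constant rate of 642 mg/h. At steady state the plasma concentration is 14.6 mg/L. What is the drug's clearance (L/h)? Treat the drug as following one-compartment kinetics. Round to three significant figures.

At steady state, infusion rate = CL × Css, so CL = rate / Css.
CL = 642 / 14.6 = 43.97 L/h

44.0 L/h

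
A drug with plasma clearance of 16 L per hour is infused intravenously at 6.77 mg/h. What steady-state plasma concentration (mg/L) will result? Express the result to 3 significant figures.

Css = rate / CL = 6.77 / 16.00 = 0.4231 mg/L

0.423 mg/L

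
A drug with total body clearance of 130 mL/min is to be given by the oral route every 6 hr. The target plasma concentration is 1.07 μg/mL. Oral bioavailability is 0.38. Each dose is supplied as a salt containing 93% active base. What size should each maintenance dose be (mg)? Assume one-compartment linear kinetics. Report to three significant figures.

142 mg

CL = 130 mL/min × 60/1000 = 7.800 L/h
At steady state, dose per interval replaces the amount cleared in that interval: F·S·D/τ = CL·Css.
D = CL × Css × τ / F / S = 7.800 × 1.07 × 6 / 0.38 / 0.93 = 141.7 mg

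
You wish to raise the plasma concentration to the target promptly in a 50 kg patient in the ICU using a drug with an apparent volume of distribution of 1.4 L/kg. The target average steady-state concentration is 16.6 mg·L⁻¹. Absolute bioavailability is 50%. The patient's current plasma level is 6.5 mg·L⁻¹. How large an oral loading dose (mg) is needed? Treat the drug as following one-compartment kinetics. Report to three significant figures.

1410 mg

Total Vd = 1.4 × 50 = 70.00 L
The loading dose fills Vd to the target concentration.
Concentration deficit ΔC = 16.6 − 6.5 = 10.10 mg/L
LD = Vd × ΔC / F = 70.00 × 10.10 / 0.5 = 1414 mg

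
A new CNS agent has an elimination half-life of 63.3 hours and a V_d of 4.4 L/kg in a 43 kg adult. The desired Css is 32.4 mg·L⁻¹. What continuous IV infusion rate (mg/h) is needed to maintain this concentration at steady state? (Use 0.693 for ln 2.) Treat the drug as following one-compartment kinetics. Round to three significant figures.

Vd = 4.4 L/kg × 43 kg = 189.2 L
CL = 0.693 × Vd / t½ = 0.693 × 189.2 / 63.3 = 2.071 L/h
Infusion rate = CL × Css = 2.071 × 32.4 = 67.10 mg/h

67.1 mg/h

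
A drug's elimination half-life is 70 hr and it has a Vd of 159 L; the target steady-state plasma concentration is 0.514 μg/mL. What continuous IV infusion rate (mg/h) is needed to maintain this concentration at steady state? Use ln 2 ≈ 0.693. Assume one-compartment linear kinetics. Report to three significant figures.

0.809 mg/h

k = 0.693/70 = 0.009900 h⁻¹, so CL = k·Vd = 0.009900 × 159.0 = 1.574 L/h
Infusion rate = CL × Css = 1.574 × 0.514 = 0.8090 mg/h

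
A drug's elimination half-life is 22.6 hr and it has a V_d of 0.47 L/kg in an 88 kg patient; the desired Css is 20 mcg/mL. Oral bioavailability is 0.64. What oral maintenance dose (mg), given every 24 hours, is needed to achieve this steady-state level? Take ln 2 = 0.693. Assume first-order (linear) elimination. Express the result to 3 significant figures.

Vd(total) = 88 kg × 0.47 L/kg = 41.36 L
CL = 0.693 × Vd / t½ = 0.693 × 41.36 / 22.6 = 1.268 L/h
D = CL × Css × τ / F = 1.268 × 20 × 24 / 0.64 = 951.0 mg

951 mg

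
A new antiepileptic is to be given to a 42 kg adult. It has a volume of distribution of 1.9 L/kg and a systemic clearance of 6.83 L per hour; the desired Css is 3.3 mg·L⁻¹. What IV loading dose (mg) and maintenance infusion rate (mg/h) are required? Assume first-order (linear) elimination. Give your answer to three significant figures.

(a) 263 mg; (b) 22.5 mg/h

Vd(total) = 42 kg × 1.9 L/kg = 79.80 L
LD = Vd · C_target = 79.80 × 3.3 = 263.3 mg
Maintenance infusion rate = CL × Css = 6.830 × 3.3 = 22.54 mg/h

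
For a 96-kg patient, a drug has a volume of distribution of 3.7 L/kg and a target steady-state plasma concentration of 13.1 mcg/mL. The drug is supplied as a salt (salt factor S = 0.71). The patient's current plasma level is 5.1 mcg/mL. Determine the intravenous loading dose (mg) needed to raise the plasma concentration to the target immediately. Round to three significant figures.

4000 mg

Vd(total) = 96 kg × 3.7 L/kg = 355.2 L
Concentration deficit ΔC = 13.1 − 5.1 = 8.000 mg/L
LD = Vd × ΔC / S = 355.2 × 8.000 / 0.71 = 4002 mg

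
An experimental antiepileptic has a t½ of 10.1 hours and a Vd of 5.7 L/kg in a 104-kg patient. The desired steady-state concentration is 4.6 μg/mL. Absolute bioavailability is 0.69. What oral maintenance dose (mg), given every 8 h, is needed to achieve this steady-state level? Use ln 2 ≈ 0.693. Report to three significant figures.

2170 mg

Vd(total) = 104 kg × 5.7 L/kg = 592.8 L
CL = ln 2 · Vd / t½ = 0.693 × 592.8 / 10.1 = 40.67 L/h
D = CL × Css × τ / F = 40.67 × 4.6 × 8 / 0.69 = 2169 mg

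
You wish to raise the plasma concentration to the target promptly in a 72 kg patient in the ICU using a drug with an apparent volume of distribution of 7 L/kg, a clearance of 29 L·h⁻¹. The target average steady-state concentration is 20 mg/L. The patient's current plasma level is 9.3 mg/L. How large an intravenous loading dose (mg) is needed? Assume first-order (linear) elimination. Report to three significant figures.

Vd(total) = 72 kg × 7 L/kg = 504.0 L
Concentration deficit ΔC = 20 − 9.3 = 10.70 mg/L
LD = Vd × ΔC = 504.0 × 10.70 = 5393 mg

5390 mg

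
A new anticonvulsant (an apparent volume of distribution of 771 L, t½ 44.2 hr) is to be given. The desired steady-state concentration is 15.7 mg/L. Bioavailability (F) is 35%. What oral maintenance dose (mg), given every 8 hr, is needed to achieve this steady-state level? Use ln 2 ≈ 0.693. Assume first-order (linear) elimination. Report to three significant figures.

4340 mg

CL = ln 2 · Vd / t½ = 0.693 × 771.0 / 44.2 = 12.09 L/h
D = CL × Css × τ / F = 12.09 × 15.7 × 8 / 0.35 = 4339 mg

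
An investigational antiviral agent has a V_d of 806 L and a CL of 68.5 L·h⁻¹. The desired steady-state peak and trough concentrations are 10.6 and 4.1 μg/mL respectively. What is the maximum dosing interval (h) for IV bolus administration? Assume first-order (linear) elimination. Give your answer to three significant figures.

11.2 h

k = CL / Vd = 68.50 / 806.0 = 0.08499 h⁻¹
Between IV bolus doses, concentration decays as C = C₀·e^(−kτ), so C_peak/C_trough = e^(kτ).
τ_max = ln(C_peak/C_trough) / k = ln(10.6/4.1) / 0.08499 = 0.9499 / 0.08499 = 11.18 h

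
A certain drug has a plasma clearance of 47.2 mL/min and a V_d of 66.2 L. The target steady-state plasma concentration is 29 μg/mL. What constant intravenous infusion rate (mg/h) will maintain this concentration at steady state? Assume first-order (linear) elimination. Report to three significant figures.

82.1 mg/h

CL = 47.2 mL/min = 47.2 × 0.06 = 2.832 L/h
Vd does not affect the maintenance rate; only clearance governs steady-state input.
Rate = CL × Css = 2.832 × 29 = 82.13 mg/h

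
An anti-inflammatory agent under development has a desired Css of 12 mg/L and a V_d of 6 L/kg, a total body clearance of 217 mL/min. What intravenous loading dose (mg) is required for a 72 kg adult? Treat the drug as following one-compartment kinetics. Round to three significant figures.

Vd = 6 L/kg × 72 kg = 432.0 L
LD = Vd × C = 432.0 × 12.00 = 5184 mg

5180 mg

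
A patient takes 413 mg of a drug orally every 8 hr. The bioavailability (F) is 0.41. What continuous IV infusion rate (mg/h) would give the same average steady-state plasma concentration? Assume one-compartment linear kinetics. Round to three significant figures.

21.2 mg/h

Equivalent systemic input: infusion rate = F·D/τ.
Rate = 0.41 × 413 / 8 = 21.17 mg/h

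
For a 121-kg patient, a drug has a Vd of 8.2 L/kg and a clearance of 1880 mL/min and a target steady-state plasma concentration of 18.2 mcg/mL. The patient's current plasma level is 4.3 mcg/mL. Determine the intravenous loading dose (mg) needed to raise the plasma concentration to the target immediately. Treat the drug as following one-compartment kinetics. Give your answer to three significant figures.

Total Vd = 8.2 × 121 = 992.2 L
Concentration deficit ΔC = 18.2 − 4.3 = 13.90 mg/L
LD = Vd × ΔC = 992.2 × 13.90 = 13790 mg

13800 mg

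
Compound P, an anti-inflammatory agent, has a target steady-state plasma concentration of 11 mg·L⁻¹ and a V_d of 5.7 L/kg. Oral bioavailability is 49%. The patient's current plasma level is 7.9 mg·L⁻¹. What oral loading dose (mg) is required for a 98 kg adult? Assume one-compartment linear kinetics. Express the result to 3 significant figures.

Vd = 5.7 L/kg × 98 kg = 558.6 L
The loading dose fills Vd to the target concentration.
Concentration deficit ΔC = 11 − 7.9 = 3.100 mg/L
LD = Vd × ΔC / F = 558.6 × 3.100 / 0.49 = 3534 mg

3530 mg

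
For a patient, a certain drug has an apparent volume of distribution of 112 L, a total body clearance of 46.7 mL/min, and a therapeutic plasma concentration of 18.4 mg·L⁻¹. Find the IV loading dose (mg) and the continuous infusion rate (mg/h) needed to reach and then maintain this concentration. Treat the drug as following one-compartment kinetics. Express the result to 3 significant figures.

(a) 2060 mg; (b) 51.6 mg/h

LD = Vd · C_target = 112.0 × 18.4 = 2061 mg
Convert clearance: 46.7 mL/min × 60 min/h ÷ 1000 mL/L = 2.802 L/h
Maintenance infusion rate = CL × Css = 2.802 × 18.4 = 51.56 mg/h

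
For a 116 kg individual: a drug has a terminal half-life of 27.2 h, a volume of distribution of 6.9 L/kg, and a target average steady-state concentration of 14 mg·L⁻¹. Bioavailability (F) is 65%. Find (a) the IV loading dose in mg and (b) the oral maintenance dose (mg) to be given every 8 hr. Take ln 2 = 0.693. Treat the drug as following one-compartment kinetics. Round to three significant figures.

Vd(total) = 116 kg × 6.9 L/kg = 800.4 L
LD = Vd × C = 800.4 × 14 = 11210 mg
CL = 0.693 × Vd / t½ = 0.693 × 800.4 / 27.2 = 20.39 L/h
D = CL × Css × τ / F = 20.39 × 14 × 8 / 0.65 = 3513 mg

(a) 11200 mg; (b) 3510 mg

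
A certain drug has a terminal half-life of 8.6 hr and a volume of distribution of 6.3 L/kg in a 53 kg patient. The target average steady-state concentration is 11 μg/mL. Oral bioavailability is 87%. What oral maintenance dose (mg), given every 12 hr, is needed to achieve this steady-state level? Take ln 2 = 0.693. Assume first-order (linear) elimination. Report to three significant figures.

4080 mg

Vd = 6.3 L/kg × 53 kg = 333.9 L
CL = 0.693 × Vd / t½ = 0.693 × 333.9 / 8.6 = 26.91 L/h
D = CL × Css × τ / F = 26.91 × 11 × 12 / 0.87 = 4083 mg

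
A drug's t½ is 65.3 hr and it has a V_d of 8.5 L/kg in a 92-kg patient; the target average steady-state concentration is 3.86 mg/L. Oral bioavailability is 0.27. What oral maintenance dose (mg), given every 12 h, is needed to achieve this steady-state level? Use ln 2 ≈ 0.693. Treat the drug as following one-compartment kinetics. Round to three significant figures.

Total Vd = 8.5 × 92 = 782.0 L
CL = ln 2 · Vd / t½ = 0.693 × 782.0 / 65.3 = 8.299 L/h
D = CL × Css × τ / F = 8.299 × 3.86 × 12 / 0.27 = 1424 mg

1420 mg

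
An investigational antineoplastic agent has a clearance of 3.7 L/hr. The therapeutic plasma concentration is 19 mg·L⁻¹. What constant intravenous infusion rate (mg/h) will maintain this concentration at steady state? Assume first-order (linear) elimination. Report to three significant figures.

70.3 mg/h

Infusion rate = CL · Css = 3.700 L/h × 19 mg/L = 70.30 mg/h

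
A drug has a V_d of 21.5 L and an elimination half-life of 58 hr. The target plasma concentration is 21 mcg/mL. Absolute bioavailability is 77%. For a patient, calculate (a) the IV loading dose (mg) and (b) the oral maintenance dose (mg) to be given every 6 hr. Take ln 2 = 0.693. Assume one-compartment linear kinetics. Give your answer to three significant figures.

(a) 452 mg; (b) 42.0 mg

LD = Vd × C = 21.50 × 21 = 451.5 mg
CL = 0.693 × Vd / t½ = 0.693 × 21.50 / 58 = 0.2569 L/h
D = CL × Css × τ / F = 0.2569 × 21 × 6 / 0.77 = 42.04 mg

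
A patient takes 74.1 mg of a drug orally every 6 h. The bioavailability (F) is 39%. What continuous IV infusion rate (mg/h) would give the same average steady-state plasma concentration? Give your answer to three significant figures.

Equivalent systemic input: infusion rate = F·D/τ.
Rate = 0.39 × 74.1 / 6 = 4.817 mg/h

4.82 mg/h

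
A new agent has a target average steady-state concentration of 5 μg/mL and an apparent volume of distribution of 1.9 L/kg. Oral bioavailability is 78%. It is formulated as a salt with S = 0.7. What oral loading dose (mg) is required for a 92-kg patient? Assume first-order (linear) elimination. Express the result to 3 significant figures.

1600 mg

Vd(total) = 92 kg × 1.9 L/kg = 174.8 L
LD = Vd × C / F / S = 174.8 × 5.000 / 0.78 / 0.7 = 1601 mg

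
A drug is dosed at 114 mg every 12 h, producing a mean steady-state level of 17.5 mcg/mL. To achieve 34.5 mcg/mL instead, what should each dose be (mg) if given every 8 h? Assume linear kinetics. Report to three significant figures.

With linear kinetics, Css is proportional to dose rate (D/τ) at fixed clearance.
D₂ = D₁ × (Css,target / Css,current) × (τ₂/τ₁) = 114 × (34.5/17.5) × (8/12) = 149.8 mg

150 mg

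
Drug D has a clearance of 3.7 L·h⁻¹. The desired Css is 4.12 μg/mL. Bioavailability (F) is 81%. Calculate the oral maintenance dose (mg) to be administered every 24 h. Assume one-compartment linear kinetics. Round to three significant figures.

452 mg

D = CL × Css × τ / F = 3.700 × 4.12 × 24 / 0.81 = 451.7 mg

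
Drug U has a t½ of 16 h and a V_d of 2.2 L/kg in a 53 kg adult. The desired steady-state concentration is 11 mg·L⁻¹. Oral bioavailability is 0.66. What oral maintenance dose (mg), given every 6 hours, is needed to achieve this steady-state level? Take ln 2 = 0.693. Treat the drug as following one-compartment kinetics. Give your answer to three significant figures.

505 mg

Vd(total) = 53 kg × 2.2 L/kg = 116.6 L
k = 0.693/16 = 0.04331 h⁻¹, so CL = k·Vd = 0.04331 × 116.6 = 5.050 L/h
D = CL × Css × τ / F = 5.050 × 11 × 6 / 0.66 = 505.0 mg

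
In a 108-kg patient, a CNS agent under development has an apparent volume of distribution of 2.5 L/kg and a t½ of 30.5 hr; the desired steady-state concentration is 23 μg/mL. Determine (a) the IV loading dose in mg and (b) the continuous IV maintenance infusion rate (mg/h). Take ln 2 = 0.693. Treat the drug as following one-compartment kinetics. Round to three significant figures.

(a) 6210 mg; (b) 141 mg/h

Total Vd = 2.5 × 108 = 270.0 L
LD = Vd × C = 270.0 × 23 = 6210 mg
CL = 0.693 × Vd / t½ = 0.693 × 270.0 / 30.5 = 6.135 L/h
Infusion rate = CL × Css = 6.135 × 23 = 141.1 mg/h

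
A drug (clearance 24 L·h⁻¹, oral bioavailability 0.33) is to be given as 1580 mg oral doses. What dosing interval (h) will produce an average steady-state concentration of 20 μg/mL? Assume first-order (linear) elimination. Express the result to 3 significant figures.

1.09 h

F·D/τ = CL·Css → τ = F·D / (CL·Css).
τ = 0.33 × 1580 / (24 × 20) = 1.086 h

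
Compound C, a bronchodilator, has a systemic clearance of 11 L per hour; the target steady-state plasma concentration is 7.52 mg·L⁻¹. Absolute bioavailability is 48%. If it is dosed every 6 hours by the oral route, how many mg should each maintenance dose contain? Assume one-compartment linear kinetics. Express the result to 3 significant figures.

1030 mg

D = CL × Css × τ / F = 11.00 × 7.52 × 6 / 0.48 = 1034 mg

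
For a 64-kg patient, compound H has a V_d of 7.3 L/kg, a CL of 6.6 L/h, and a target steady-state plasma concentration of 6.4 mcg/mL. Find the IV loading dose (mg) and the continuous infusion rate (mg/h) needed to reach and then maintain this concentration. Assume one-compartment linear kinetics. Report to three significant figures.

Total Vd = 7.3 × 64 = 467.2 L
Loading: fill Vd to C_target → 467.2 L × 6.4 mg/L = 2990 mg
Maintenance: replace elimination → rate = CL × Css = 6.600 × 6.4 = 42.24 mg/h

(a) 2990 mg; (b) 42.2 mg/h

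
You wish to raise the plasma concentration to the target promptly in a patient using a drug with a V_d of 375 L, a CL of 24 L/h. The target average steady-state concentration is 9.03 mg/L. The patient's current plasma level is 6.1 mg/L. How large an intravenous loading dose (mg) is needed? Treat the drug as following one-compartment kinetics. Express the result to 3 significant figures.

1100 mg

The loading dose fills Vd to the target concentration.
Concentration deficit ΔC = 9.03 − 6.1 = 2.930 mg/L
LD = Vd × ΔC = 375.0 × 2.930 = 1099 mg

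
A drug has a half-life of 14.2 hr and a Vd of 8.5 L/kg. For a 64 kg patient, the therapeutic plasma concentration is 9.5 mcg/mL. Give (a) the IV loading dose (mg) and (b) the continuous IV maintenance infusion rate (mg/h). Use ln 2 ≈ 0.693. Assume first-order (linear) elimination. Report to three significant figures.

Vd(total) = 64 kg × 8.5 L/kg = 544.0 L
LD = Vd × C = 544.0 × 9.5 = 5168 mg
CL = 0.693 × Vd / t½ = 0.693 × 544.0 / 14.2 = 26.55 L/h
Infusion rate = CL × Css = 26.55 × 9.5 = 252.2 mg/h

(a) 5170 mg; (b) 252 mg/h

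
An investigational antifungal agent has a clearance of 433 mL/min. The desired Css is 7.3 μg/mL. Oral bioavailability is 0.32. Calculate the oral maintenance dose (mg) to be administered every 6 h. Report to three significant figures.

Convert clearance: 433 mL/min × 60 min/h ÷ 1000 mL/L = 25.98 L/h
At steady state, dose per interval replaces the amount cleared in that interval: F·D/τ = CL·Css.
D = CL × Css × τ / F = 25.98 × 7.3 × 6 / 0.32 = 3556 mg

3560 mg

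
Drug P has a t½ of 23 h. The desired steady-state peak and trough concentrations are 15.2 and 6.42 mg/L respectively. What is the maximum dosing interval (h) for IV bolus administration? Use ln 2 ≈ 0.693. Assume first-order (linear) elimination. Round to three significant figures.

k = 0.693 / t½ = 0.693 / 23 = 0.03013 h⁻¹
Between IV bolus doses, concentration decays as C = C₀·e^(−kτ), so C_peak/C_trough = e^(kτ).
τ_max = ln(C_peak/C_trough) / k = ln(15.2/6.42) / 0.03013 = 0.8619 / 0.03013 = 28.61 h

28.6 h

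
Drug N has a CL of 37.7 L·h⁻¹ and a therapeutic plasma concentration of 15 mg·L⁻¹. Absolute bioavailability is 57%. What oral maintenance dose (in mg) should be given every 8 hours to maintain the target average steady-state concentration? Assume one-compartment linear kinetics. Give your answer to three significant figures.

7940 mg

D = CL × Css × τ / F = 37.70 × 15 × 8 / 0.57 = 7937 mg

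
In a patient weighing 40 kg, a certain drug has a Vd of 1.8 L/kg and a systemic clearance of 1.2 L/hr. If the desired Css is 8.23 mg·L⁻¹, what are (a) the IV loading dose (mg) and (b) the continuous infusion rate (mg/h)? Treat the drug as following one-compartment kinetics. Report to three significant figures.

(a) 593 mg; (b) 9.88 mg/h

Vd(total) = 40 kg × 1.8 L/kg = 72.00 L
Loading dose = Vd × C = 72.00 × 8.23 = 592.6 mg
Infusion rate = 1.200 L/h × 8.23 mg/L = 9.876 mg/h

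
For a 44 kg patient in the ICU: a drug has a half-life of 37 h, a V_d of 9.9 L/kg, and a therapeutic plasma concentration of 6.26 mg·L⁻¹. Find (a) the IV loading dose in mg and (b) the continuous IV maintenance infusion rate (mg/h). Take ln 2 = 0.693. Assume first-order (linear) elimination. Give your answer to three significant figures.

Total Vd = 9.9 × 44 = 435.6 L
LD = Vd × C = 435.6 × 6.26 = 2727 mg
CL = 0.693 × Vd / t½ = 0.693 × 435.6 / 37 = 8.159 L/h
Infusion rate = CL × Css = 8.159 × 6.26 = 51.08 mg/h

(a) 2730 mg; (b) 51.1 mg/h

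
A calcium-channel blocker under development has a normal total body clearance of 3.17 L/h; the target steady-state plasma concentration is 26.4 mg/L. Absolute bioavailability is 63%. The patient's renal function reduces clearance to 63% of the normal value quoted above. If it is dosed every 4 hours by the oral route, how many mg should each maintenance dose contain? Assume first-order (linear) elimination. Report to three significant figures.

Patient clearance = 0.63 × 3.170 = 1.997 L/h
D = CL × Css × τ / F = 1.997 × 26.4 × 4 / 0.63 = 334.7 mg

335 mg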